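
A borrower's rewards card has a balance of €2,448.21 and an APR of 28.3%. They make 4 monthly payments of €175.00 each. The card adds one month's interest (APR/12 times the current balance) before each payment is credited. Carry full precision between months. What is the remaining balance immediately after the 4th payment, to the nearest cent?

€1,962.30

Monthly rate r = 28.3%/12 = 2.35833% = 0.0235833.
Each month: B ← B·(1+r) − €175.00.
Month 1: interest €57.74; balance after payment €2,330.95.
Month 2: interest €54.97; balance after payment €2,210.92.
Month 3: interest €52.14; balance after payment €2,088.06.
Month 4: interest €49.24; balance after payment €1,962.30.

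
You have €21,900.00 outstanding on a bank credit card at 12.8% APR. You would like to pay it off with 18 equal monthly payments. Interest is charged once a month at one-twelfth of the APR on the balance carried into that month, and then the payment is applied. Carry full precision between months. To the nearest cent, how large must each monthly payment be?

€1,343.66

Monthly rate r = 12.8%/12 = 1.06667% = 0.0106667.
Level-payment amortization: P = B₀·r / (1 − (1+r)^(−n)) = 21900.00·0.0106667 / (1 − 1.01067^(−18)).
Denominator 1 − (1+r)^(−18) = 0.173853553.
P = 233.6 / 0.173853553 ≈ 1343.66.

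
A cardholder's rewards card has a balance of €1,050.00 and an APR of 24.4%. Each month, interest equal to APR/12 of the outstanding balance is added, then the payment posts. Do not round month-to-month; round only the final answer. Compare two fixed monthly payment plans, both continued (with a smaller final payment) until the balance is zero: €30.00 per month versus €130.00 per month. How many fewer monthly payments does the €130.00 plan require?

Monthly rate r = 24.4%/12 = 2.03333% = 0.0203333.
At €30.00/mo: n = ⌈−ln(1 − rB₀/P)/ln(1+r)⌉ = 62 payments (last €23.52); total interest = total paid − €1,050.00 = €803.52.
At €130.00/mo: 9 payments (last €118.73); total interest €108.73.
Payments saved = 62 − 9 = 53.

53 fewer payments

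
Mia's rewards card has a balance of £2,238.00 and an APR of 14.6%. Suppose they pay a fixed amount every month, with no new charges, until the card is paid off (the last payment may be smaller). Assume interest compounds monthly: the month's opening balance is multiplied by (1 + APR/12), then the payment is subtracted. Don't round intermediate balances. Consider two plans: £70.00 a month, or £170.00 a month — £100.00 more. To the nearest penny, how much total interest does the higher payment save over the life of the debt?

Monthly rate r = 14.6%/12 = 1.21667% = 0.0121667.
At £70.00/mo: n = ⌈−ln(1 − rB₀/P)/ln(1+r)⌉ = 41 payments (last £51.63); total interest = total paid − £2,238.00 = £613.63.
At £170.00/mo: 15 payments (last £74.07); total interest £216.07.
Interest saved = £613.63 − £216.07 = £397.56.

£397.56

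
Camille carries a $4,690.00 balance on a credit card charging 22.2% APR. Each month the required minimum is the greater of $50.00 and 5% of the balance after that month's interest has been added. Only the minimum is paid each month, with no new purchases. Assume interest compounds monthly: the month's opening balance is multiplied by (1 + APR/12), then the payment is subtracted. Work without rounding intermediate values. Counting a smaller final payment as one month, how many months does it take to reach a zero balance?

73 months

Monthly rate r = 22.2%/12 = 1.85% = 0.0185.
While 5% of the post-interest balance exceeds $50.00, each month B ← (B·(1+r))·(1 − 0.05), i.e. B shrinks by the factor (1+r)·0.95 = 0.96757.
This holds for months 1–48. Entering month 49 the balance is $963.91; 5% of the post-interest balance is now below $50.00, so the flat $50.00 minimum applies from here.
From month 49 a fixed $50.00 at rate r clears $963.91 in 25 more payments. Total: 48 + 25 = 73 months.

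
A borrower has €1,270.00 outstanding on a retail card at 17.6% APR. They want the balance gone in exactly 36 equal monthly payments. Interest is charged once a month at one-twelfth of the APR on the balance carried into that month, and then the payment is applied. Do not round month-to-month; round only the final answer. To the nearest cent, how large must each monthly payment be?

Monthly rate r = 17.6%/12 = 1.46667% = 0.0146667.
Level-payment amortization: P = B₀·r / (1 − (1+r)^(−n)) = 1270.00·0.0146667 / (1 − 1.01467^(−36)).
Denominator 1 − (1+r)^(−36) = 0.407950746.
P = 18.6267 / 0.407950746 ≈ 45.66.

€45.66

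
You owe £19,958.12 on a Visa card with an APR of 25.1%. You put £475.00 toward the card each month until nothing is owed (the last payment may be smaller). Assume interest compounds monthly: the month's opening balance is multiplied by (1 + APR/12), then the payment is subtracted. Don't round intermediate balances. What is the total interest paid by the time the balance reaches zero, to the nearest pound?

£28,476

Monthly rate r = 25.1%/12 = 2.09167% = 0.0209167.
Payoff takes n = ⌈−ln(1 − rB₀/P)/ln(1+r)⌉ = ⌈101.966⌉ = 102 payments; the last is £458.98.
Total paid = 101·£475.00 + £458.98 = £48,433.98.
Total interest = total paid − principal = £48,433.98 − £19,958.12 = £28,475.86.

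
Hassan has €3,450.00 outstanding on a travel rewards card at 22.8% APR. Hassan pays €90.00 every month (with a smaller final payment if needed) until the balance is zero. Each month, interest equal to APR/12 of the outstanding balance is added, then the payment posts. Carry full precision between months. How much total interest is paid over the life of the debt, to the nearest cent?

€2,781.57

Monthly rate r = 22.8%/12 = 1.9% = 0.019.
Payoff takes n = ⌈−ln(1 − rB₀/P)/ln(1+r)⌉ = ⌈69.238⌉ = 70 payments; the last is €21.57.
Total paid = 69·€90.00 + €21.57 = €6,231.57.
Total interest = total paid − principal = €6,231.57 − €3,450.00 = €2,781.57.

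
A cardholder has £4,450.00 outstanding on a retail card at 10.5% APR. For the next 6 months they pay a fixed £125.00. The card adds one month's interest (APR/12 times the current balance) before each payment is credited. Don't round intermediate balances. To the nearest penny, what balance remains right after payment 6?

Monthly rate r = 10.5%/12 = 0.875% = 0.00875.
Each month: B ← B·(1+r) − £125.00.
Month 1: interest £38.94; balance after payment £4,363.94.
Month 2: interest £38.18; balance after payment £4,277.12.
Month 3: interest £37.42; balance after payment £4,189.55.
Month 4: interest £36.66; balance after payment £4,101.21.
Month 5: interest £35.89; balance after payment £4,012.09.
Month 6: interest £35.11; balance after payment £3,922.20.

£3,922.20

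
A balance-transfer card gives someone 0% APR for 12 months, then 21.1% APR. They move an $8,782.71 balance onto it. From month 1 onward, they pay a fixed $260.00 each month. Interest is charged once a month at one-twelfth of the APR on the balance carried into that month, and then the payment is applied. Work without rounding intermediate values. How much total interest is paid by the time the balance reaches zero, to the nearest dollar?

$1,540

Promo months 1–12 at r₀ = 0%/12 = 0; months 13+ at r₁ = 21.1%/12 = 0.0175833.
After month 12 (no interest yet): B = $8,782.71 − 12·$260.00 = $5,662.71.
Then at r₁ with $260.00/mo: n₂ = −ln(1 − r₁·B/P)/ln(1+r₁) ≈ 27.70 → 28 more payments.
Total paid = 39·$260.00 + $182.38 = $10,322.38; interest = $10,322.38 − $8,782.71 = $1,539.67.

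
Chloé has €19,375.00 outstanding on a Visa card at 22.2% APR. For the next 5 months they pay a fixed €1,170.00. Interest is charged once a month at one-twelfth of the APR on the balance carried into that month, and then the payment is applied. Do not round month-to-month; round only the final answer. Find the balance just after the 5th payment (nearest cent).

€15,164.25

Monthly rate r = 22.2%/12 = 1.85% = 0.0185.
Each month: B ← B·(1+r) − €1,170.00.
Month 1: interest €358.44; balance after payment €18,563.44.
Month 2: interest €343.42; balance after payment €17,736.86.
Month 3: interest €328.13; balance after payment €16,894.99.
Month 4: interest €312.56; balance after payment €16,037.55.
Month 5: interest €296.69; balance after payment €15,164.25.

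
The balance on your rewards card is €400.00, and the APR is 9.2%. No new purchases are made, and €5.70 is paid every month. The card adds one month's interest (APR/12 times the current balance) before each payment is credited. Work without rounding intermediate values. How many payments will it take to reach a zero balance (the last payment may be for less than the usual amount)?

102 payments

Monthly rate r = 9.2%/12 = 0.766667% = 0.00766667.
Recurrence: B ← B·(1+r) − €5.70.
Month 1: interest €3.07; balance after payment €397.37.
Month 2: interest €3.05; balance after payment €394.71.
Closed form: n = −ln(1 − rB₀/P)/ln(1+r) = −ln(0.46199)/ln(1.00767) ≈ 101.109, so the balance reaches zero during payment 102.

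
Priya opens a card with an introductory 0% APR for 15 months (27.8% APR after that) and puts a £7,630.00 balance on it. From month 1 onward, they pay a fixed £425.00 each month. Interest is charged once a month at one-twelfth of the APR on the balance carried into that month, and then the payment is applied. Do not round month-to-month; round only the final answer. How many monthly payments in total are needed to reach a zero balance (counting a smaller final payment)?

19 months

Promo months 1–15 at r₀ = 0%/12 = 0; months 16+ at r₁ = 27.8%/12 = 0.0231667.
After month 15 (no interest yet): B = £7,630.00 − 15·£425.00 = £1,255.00.
Then at r₁ with £425.00/mo: n₂ = −ln(1 − r₁·B/P)/ln(1+r₁) ≈ 3.09 → 4 more payments.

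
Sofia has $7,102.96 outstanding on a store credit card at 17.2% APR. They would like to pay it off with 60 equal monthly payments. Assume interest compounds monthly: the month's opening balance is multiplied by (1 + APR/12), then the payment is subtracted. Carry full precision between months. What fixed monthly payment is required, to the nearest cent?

$177.29

Monthly rate r = 17.2%/12 = 1.43333% = 0.0143333.
Level-payment amortization: P = B₀·r / (1 − (1+r)^(−n)) = 7102.96·0.0143333 / (1 − 1.01433^(−60)).
Denominator 1 − (1+r)^(−60) = 0.574246583.
P = 101.809 / 0.574246583 ≈ 177.29.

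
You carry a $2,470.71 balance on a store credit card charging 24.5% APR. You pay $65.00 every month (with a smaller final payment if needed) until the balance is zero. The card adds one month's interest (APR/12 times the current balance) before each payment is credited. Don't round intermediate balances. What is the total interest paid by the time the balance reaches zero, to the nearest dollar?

$2,342

Monthly rate r = 24.5%/12 = 2.04167% = 0.0204167.
Payoff takes n = ⌈−ln(1 − rB₀/P)/ln(1+r)⌉ = ⌈74.037⌉ = 75 payments; the last is $2.42.
Total paid = 74·$65.00 + $2.42 = $4,812.42.
Total interest = total paid − principal = $4,812.42 − $2,470.71 = $2,341.71.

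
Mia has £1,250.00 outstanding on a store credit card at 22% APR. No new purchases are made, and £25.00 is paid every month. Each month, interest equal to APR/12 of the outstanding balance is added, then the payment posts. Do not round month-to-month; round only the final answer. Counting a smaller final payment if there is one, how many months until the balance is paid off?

Monthly rate r = 22%/12 = 1.83333% = 0.0183333.
Recurrence: B ← B·(1+r) − £25.00.
Month 1: interest £22.92; balance after payment £1,247.92.
Month 2: interest £22.88; balance after payment £1,245.80.
Closed form: n = −ln(1 − rB₀/P)/ln(1+r) = −ln(0.083333)/ln(1.01833) ≈ 136.779, so the balance reaches zero during payment 137.

137 payments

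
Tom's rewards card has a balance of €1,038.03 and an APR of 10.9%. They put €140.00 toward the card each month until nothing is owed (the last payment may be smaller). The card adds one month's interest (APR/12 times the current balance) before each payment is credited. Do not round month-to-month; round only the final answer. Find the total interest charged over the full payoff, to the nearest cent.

Monthly rate r = 10.9%/12 = 0.908333% = 0.00908333.
Payoff takes n = ⌈−ln(1 − rB₀/P)/ln(1+r)⌉ = ⌈7.711⌉ = 8 payments; the last is €99.64.
Total paid = 7·€140.00 + €99.64 = €1,079.64.
Total interest = total paid − principal = €1,079.64 − €1,038.03 = €41.61.

€41.61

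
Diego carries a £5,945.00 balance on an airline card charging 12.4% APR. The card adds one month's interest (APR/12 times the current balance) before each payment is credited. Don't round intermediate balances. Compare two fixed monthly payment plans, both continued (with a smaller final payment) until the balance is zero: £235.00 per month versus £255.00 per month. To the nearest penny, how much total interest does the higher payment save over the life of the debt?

Monthly rate r = 12.4%/12 = 1.03333% = 0.0103333.
At £235.00/mo: n = ⌈−ln(1 − rB₀/P)/ln(1+r)⌉ = 30 payments (last £111.97); total interest = total paid − £5,945.00 = £981.97.
At £255.00/mo: 27 payments (last £207.19); total interest £892.19.
Interest saved = £981.97 − £892.19 = £89.78.

£89.78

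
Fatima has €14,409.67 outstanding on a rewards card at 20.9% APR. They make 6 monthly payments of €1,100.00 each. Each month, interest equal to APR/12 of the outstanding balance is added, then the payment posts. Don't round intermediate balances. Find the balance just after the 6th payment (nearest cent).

Monthly rate r = 20.9%/12 = 1.74167% = 0.0174167.
Each month: B ← B·(1+r) − €1,100.00.
Month 1: interest €250.97; balance after payment €13,560.64.
Month 2: interest €236.18; balance after payment €12,696.82.
Month 3: interest €221.14; balance after payment €11,817.96.
Month 4: interest €205.83; balance after payment €10,923.79.
Month 5: interest €190.26; balance after payment €10,014.04.
Month 6: interest €174.41; balance after payment €9,088.45.

€9,088.45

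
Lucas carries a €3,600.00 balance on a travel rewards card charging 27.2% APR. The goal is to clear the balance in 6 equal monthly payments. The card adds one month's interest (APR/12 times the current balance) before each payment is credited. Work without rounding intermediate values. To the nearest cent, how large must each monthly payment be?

€648.49

Monthly rate r = 27.2%/12 = 2.26667% = 0.0226667.
Level-payment amortization: P = B₀·r / (1 − (1+r)^(−n)) = 3600.00·0.0226667 / (1 − 1.02267^(−6)).
Denominator 1 − (1+r)^(−6) = 0.125831009.
P = 81.6 / 0.125831009 ≈ 648.49.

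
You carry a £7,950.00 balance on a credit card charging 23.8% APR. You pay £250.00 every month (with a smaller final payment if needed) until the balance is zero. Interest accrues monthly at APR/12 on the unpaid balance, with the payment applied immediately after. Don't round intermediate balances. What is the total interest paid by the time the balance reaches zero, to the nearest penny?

Monthly rate r = 23.8%/12 = 1.98333% = 0.0198333.
Payoff takes n = ⌈−ln(1 − rB₀/P)/ln(1+r)⌉ = ⌈50.722⌉ = 51 payments; the last is £181.06.
Total paid = 50·£250.00 + £181.06 = £12,681.06.
Total interest = total paid − principal = £12,681.06 − £7,950.00 = £4,731.06.

£4,731.06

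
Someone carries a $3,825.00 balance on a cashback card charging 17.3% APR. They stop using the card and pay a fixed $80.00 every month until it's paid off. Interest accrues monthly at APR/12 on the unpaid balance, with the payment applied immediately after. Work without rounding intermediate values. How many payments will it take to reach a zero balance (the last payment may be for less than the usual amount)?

82 months

Monthly rate r = 17.3%/12 = 1.44167% = 0.0144167.
Recurrence: B ← B·(1+r) − $80.00.
Month 1: interest $55.14; balance after payment $3,800.14.
Month 2: interest $54.79; balance after payment $3,774.93.
Closed form: n = −ln(1 − rB₀/P)/ln(1+r) = −ln(0.3107)/ln(1.01442) ≈ 81.664, so the balance reaches zero during payment 82.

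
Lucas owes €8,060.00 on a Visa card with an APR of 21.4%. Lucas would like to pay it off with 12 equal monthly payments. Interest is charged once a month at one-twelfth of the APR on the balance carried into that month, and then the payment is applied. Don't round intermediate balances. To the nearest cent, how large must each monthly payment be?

Monthly rate r = 21.4%/12 = 1.78333% = 0.0178333.
Level-payment amortization: P = B₀·r / (1 − (1+r)^(−n)) = 8060.00·0.0178333 / (1 − 1.01783^(−12)).
Denominator 1 − (1+r)^(−12) = 0.191127697.
P = 143.737 / 0.191127697 ≈ 752.05.

€752.05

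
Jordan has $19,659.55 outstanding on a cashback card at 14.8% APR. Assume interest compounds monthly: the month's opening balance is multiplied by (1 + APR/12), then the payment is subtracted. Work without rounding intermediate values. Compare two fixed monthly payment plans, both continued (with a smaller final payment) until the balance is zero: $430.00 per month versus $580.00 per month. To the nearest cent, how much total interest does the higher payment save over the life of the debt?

Monthly rate r = 14.8%/12 = 1.23333% = 0.0123333.
At $430.00/mo: n = ⌈−ln(1 − rB₀/P)/ln(1+r)⌉ = 68 payments (last $300.67); total interest = total paid − $19,659.55 = $9,451.12.
At $580.00/mo: 45 payments (last $96.05); total interest $5,956.50.
Interest saved = $9,451.12 − $5,956.50 = $3,494.62.

$3,494.62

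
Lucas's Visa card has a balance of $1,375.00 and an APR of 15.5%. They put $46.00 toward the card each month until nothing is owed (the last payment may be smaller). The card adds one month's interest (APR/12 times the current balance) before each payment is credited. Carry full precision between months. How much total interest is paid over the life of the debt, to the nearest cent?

$373.82

Monthly rate r = 15.5%/12 = 1.29167% = 0.0129167.
Payoff takes n = ⌈−ln(1 − rB₀/P)/ln(1+r)⌉ = ⌈38.018⌉ = 39 payments; the last is $0.82.
Total paid = 38·$46.00 + $0.82 = $1,748.82.
Total interest = total paid − principal = $1,748.82 − $1,375.00 = $373.82.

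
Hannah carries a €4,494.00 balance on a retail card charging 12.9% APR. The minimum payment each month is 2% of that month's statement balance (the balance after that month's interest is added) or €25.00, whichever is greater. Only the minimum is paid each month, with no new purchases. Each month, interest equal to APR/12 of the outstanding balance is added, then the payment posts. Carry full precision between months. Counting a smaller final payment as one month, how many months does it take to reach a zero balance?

Monthly rate r = 12.9%/12 = 1.075% = 0.01075.
While 2% of the post-interest balance exceeds €25.00, each month B ← (B·(1+r))·(1 − 0.02), i.e. B shrinks by the factor (1+r)·0.98 = 0.99054.
This holds for months 1–136. Entering month 137 the balance is €1,232.90; 2% of the post-interest balance is now below €25.00, so the flat €25.00 minimum applies from here.
From month 137 a fixed €25.00 at rate r clears €1,232.90 in 71 more payments. Total: 136 + 71 = 207 months.

207 months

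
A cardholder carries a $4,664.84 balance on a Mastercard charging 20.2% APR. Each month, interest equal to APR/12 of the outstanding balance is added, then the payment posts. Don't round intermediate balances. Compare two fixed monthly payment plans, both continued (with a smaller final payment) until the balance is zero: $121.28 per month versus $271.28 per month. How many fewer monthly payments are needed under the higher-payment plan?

Monthly rate r = 20.2%/12 = 1.68333% = 0.0168333.
At $121.28/mo: n = ⌈−ln(1 − rB₀/P)/ln(1+r)⌉ = 63 payments (last $55.70); total interest = total paid − $4,664.84 = $2,910.22.
At $271.28/mo: 21 payments (last $128.40); total interest $889.16.
Payments saved = 63 − 21 = 42.

42 fewer payments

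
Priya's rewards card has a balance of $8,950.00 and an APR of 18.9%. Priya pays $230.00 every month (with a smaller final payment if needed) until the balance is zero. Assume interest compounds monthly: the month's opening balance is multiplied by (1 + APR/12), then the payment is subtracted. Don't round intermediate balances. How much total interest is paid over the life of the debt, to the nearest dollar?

$5,018

Monthly rate r = 18.9%/12 = 1.575% = 0.01575.
Payoff takes n = ⌈−ln(1 − rB₀/P)/ln(1+r)⌉ = ⌈60.729⌉ = 61 payments; the last is $167.94.
Total paid = 60·$230.00 + $167.94 = $13,967.94.
Total interest = total paid − principal = $13,967.94 − $8,950.00 = $5,017.94.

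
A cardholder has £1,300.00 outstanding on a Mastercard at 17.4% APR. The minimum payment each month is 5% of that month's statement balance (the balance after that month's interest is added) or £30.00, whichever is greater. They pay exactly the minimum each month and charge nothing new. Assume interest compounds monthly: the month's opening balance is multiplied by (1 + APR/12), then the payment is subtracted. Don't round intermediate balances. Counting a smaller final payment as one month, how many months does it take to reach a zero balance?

45 months

Monthly rate r = 17.4%/12 = 1.45% = 0.0145.
While 5% of the post-interest balance exceeds £30.00, each month B ← (B·(1+r))·(1 − 0.05), i.e. B shrinks by the factor (1+r)·0.95 = 0.96377.
This holds for months 1–22. Entering month 23 the balance is £577.31; 5% of the post-interest balance is now below £30.00, so the flat £30.00 minimum applies from here.
From month 23 a fixed £30.00 at rate r clears £577.31 in 23 more payments. Total: 22 + 23 = 45 months.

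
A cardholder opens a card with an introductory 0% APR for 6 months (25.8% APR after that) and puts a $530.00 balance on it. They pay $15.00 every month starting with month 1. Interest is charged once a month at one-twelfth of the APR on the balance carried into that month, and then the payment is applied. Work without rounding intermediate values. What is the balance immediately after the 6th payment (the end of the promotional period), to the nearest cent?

Promo months 1–6 at r₀ = 0%/12 = 0; months 7+ at r₁ = 25.8%/12 = 0.0215.
After month 6 (no interest yet): B = $530.00 − 6·$15.00 = $440.00.

$440.00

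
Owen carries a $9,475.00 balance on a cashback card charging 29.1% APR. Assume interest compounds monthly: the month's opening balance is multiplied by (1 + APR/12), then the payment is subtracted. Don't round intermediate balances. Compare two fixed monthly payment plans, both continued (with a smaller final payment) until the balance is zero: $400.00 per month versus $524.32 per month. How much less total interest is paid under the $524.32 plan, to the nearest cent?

Monthly rate r = 29.1%/12 = 2.425% = 0.02425.
At $400.00/mo: n = ⌈−ln(1 − rB₀/P)/ln(1+r)⌉ = 36 payments (last $262.92); total interest = total paid − $9,475.00 = $4,787.92.
At $524.32/mo: 25 payments (last $35.27); total interest $3,143.95.
Interest saved = $4,787.92 − $3,143.95 = $1,643.97.

$1,643.97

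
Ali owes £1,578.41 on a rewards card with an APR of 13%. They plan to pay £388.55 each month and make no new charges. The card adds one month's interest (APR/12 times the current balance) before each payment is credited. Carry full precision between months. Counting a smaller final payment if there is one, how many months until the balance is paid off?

Monthly rate r = 13%/12 = 1.08333% = 0.0108333.
Recurrence: B ← B·(1+r) − £388.55.
Month 1: interest £17.10; balance after payment £1,206.96.
Month 2: interest £13.08; balance after payment £831.48.
Month 3: interest £9.01; balance after payment £451.94.
Month 4: interest £4.90; balance after payment £68.29.
Month 5: interest £0.74; balance after payment £0.00.

5 payments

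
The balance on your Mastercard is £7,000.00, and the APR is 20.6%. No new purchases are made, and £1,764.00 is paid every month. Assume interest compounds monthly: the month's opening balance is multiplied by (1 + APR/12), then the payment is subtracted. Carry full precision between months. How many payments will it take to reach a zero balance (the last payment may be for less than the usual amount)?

Monthly rate r = 20.6%/12 = 1.71667% = 0.0171667.
Recurrence: B ← B·(1+r) − £1,764.00.
Month 1: interest £120.17; balance after payment £5,356.17.
Month 2: interest £91.95; balance after payment £3,684.11.
Month 3: interest £63.24; balance after payment £1,983.36.
Month 4: interest £34.05; balance after payment £253.41.
Month 5: interest £4.35; balance after payment £0.00.

5 months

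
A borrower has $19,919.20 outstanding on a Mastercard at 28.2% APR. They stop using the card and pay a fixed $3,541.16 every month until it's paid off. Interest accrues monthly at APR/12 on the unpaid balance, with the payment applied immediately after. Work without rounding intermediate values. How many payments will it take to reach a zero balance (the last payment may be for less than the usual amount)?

7 payments

Monthly rate r = 28.2%/12 = 2.35% = 0.0235.
Recurrence: B ← B·(1+r) − $3,541.16.
Month 1: interest $468.10; balance after payment $16,846.14.
Month 2: interest $395.88; balance after payment $13,700.87.
Closed form: n = −ln(1 − rB₀/P)/ln(1+r) = −ln(0.86781)/ln(1.0235) ≈ 6.104, so the balance reaches zero during payment 7.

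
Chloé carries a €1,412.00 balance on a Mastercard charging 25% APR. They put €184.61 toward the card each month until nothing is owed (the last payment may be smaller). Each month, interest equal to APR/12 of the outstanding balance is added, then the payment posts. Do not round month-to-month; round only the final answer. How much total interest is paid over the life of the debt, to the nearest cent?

€142.52

Monthly rate r = 25%/12 = 2.08333% = 0.0208333.
Payoff takes n = ⌈−ln(1 − rB₀/P)/ln(1+r)⌉ = ⌈8.418⌉ = 9 payments; the last is €77.64.
Total paid = 8·€184.61 + €77.64 = €1,554.52.
Total interest = total paid − principal = €1,554.52 − €1,412.00 = €142.52.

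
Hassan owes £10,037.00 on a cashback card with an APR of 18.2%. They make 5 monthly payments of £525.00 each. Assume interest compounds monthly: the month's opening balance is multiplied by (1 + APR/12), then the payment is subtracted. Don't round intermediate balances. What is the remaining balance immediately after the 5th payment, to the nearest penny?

£8,115.74

Monthly rate r = 18.2%/12 = 1.51667% = 0.0151667.
Each month: B ← B·(1+r) − £525.00.
Month 1: interest £152.23; balance after payment £9,664.23.
Month 2: interest £146.57; balance after payment £9,285.80.
Month 3: interest £140.83; balance after payment £8,901.64.
Month 4: interest £135.01; balance after payment £8,511.64.
Month 5: interest £129.09; balance after payment £8,115.74.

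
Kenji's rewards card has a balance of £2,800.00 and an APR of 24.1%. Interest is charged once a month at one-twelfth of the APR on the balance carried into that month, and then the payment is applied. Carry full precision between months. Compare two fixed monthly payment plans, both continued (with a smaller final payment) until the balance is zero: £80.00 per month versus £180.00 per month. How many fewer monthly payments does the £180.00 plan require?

Monthly rate r = 24.1%/12 = 2.00833% = 0.0200833.
At £80.00/mo: n = ⌈−ln(1 − rB₀/P)/ln(1+r)⌉ = 62 payments (last £3.24); total interest = total paid − £2,800.00 = £2,083.24.
At £180.00/mo: 19 payments (last £150.88); total interest £590.88.
Payments saved = 62 − 19 = 43.

43 fewer payments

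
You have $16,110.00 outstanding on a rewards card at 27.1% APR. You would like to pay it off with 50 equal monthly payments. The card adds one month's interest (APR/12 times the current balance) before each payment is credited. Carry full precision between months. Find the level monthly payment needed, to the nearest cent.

Monthly rate r = 27.1%/12 = 2.25833% = 0.0225833.
Level-payment amortization: P = B₀·r / (1 − (1+r)^(−n)) = 16110.00·0.0225833 / (1 − 1.02258^(−50)).
Denominator 1 − (1+r)^(−50) = 0.672610688.
P = 363.817 / 0.672610688 ≈ 540.90.

$540.90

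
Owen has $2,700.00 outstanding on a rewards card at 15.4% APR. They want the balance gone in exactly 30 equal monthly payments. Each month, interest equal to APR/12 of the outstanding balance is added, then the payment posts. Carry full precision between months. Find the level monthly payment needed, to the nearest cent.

$109.00

Monthly rate r = 15.4%/12 = 1.28333% = 0.0128333.
Level-payment amortization: P = B₀·r / (1 − (1+r)^(−n)) = 2700.00·0.0128333 / (1 − 1.01283^(−30)).
Denominator 1 − (1+r)^(−30) = 0.317880569.
P = 34.65 / 0.317880569 ≈ 109.00.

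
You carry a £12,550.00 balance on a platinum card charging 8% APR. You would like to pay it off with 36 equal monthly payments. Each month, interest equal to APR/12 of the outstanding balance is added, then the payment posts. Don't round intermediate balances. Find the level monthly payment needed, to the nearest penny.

£393.27

Monthly rate r = 8%/12 = 0.666667% = 0.00666667.
Level-payment amortization: P = B₀·r / (1 − (1+r)^(−n)) = 12550.00·0.00666667 / (1 − 1.00667^(−36)).
Denominator 1 − (1+r)^(−36) = 0.21274537.
P = 83.6667 / 0.21274537 ≈ 393.27.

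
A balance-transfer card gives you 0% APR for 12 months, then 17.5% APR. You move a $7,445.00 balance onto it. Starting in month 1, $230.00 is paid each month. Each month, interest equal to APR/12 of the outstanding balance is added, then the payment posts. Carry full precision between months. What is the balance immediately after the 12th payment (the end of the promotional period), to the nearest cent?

Promo months 1–12 at r₀ = 0%/12 = 0; months 13+ at r₁ = 17.5%/12 = 0.0145833.
After month 12 (no interest yet): B = $7,445.00 − 12·$230.00 = $4,685.00.

$4,685.00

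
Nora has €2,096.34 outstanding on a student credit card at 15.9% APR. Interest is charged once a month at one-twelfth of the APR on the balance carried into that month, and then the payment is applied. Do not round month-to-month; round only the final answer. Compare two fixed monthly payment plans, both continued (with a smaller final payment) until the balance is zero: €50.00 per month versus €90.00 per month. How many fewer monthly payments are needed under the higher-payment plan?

Monthly rate r = 15.9%/12 = 1.325% = 0.01325.
At €50.00/mo: n = ⌈−ln(1 − rB₀/P)/ln(1+r)⌉ = 62 payments (last €30.20); total interest = total paid − €2,096.34 = €983.86.
At €90.00/mo: 29 payments (last €3.53); total interest €427.19.
Payments saved = 62 − 29 = 33.

33 fewer payments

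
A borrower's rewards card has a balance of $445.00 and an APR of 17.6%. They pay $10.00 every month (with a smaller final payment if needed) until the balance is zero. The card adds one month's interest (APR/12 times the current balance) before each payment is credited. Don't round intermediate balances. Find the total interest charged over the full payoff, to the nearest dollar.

$281

Monthly rate r = 17.6%/12 = 1.46667% = 0.0146667.
Payoff takes n = ⌈−ln(1 − rB₀/P)/ln(1+r)⌉ = ⌈72.628⌉ = 73 payments; the last is $6.29.
Total paid = 72·$10.00 + $6.29 = $726.29.
Total interest = total paid − principal = $726.29 − $445.00 = $281.29.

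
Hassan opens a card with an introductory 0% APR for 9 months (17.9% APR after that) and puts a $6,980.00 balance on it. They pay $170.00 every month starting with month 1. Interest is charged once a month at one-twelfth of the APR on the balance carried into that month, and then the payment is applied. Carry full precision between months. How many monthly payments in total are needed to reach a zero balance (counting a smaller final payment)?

Promo months 1–9 at r₀ = 0%/12 = 0; months 10+ at r₁ = 17.9%/12 = 0.0149167.
After month 9 (no interest yet): B = $6,980.00 − 9·$170.00 = $5,450.00.
Then at r₁ with $170.00/mo: n₂ = −ln(1 − r₁·B/P)/ln(1+r₁) ≈ 43.93 → 44 more payments.

53 months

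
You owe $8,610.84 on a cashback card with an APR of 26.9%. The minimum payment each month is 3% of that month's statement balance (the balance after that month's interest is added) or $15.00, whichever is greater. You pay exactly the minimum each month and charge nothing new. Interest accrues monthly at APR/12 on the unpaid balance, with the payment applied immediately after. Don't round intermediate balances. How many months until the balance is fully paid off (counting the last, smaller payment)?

Monthly rate r = 26.9%/12 = 2.24167% = 0.0224167.
While 3% of the post-interest balance exceeds $15.00, each month B ← (B·(1+r))·(1 − 0.03), i.e. B shrinks by the factor (1+r)·0.97 = 0.99174.
This holds for months 1–346. Entering month 347 the balance is $489.02; 3% of the post-interest balance is now below $15.00, so the flat $15.00 minimum applies from here.
From month 347 a fixed $15.00 at rate r clears $489.02 in 60 more payments. Total: 346 + 60 = 406 months.

406 months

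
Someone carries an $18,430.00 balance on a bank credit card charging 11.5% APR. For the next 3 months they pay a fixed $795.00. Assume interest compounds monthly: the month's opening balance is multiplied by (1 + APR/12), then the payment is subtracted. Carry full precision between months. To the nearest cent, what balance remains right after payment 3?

$16,557.03

Monthly rate r = 11.5%/12 = 0.958333% = 0.00958333.
Each month: B ← B·(1+r) − $795.00.
Month 1: interest $176.62; balance after payment $17,811.62.
Month 2: interest $170.69; balance after payment $17,187.32.
Month 3: interest $164.71; balance after payment $16,557.03.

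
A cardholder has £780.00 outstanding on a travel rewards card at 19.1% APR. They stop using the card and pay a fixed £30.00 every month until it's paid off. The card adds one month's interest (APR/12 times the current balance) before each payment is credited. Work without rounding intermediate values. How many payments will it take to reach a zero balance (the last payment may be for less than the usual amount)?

34 payments

Monthly rate r = 19.1%/12 = 1.59167% = 0.0159167.
Recurrence: B ← B·(1+r) − £30.00.
Month 1: interest £12.42; balance after payment £762.41.
Month 2: interest £12.14; balance after payment £744.55.
Closed form: n = −ln(1 − rB₀/P)/ln(1+r) = −ln(0.58617)/ln(1.01592) ≈ 33.826, so the balance reaches zero during payment 34.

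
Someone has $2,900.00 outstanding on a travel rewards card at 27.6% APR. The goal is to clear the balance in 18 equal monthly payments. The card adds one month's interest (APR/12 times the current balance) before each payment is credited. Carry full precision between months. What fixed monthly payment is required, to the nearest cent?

Monthly rate r = 27.6%/12 = 2.3% = 0.023.
Level-payment amortization: P = B₀·r / (1 − (1+r)^(−n)) = 2900.00·0.023 / (1 − 1.023^(−18)).
Denominator 1 − (1+r)^(−18) = 0.335892182.
P = 66.7 / 0.335892182 ≈ 198.58.

$198.58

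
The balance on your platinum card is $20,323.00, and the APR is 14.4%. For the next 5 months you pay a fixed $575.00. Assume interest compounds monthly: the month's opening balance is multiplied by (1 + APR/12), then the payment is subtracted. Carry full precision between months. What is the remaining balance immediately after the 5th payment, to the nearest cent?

Monthly rate r = 14.4%/12 = 1.2% = 0.012.
Each month: B ← B·(1+r) − $575.00.
Month 1: interest $243.88; balance after payment $19,991.88.
Month 2: interest $239.90; balance after payment $19,656.78.
Month 3: interest $235.88; balance after payment $19,317.66.
Month 4: interest $231.81; balance after payment $18,974.47.
Month 5: interest $227.69; balance after payment $18,627.17.

$18,627.17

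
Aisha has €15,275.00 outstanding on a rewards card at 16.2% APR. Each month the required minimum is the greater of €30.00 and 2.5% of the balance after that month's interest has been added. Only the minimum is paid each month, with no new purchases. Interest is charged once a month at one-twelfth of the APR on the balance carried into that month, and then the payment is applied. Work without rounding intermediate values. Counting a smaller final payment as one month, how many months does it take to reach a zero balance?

272 months

Monthly rate r = 16.2%/12 = 1.35% = 0.0135.
While 2.5% of the post-interest balance exceeds €30.00, each month B ← (B·(1+r))·(1 − 0.025), i.e. B shrinks by the factor (1+r)·0.975 = 0.98816.
This holds for months 1–215. Entering month 216 the balance is €1,180.54; 2.5% of the post-interest balance is now below €30.00, so the flat €30.00 minimum applies from here.
From month 216 a fixed €30.00 at rate r clears €1,180.54 in 57 more payments. Total: 215 + 57 = 272 months.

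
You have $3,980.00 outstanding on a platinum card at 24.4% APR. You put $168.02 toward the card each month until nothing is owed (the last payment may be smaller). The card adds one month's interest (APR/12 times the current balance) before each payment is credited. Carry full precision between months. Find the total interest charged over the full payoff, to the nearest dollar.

Monthly rate r = 24.4%/12 = 2.03333% = 0.0203333.
Payoff takes n = ⌈−ln(1 − rB₀/P)/ln(1+r)⌉ = ⌈32.644⌉ = 33 payments; the last is $108.59.
Total paid = 32·$168.02 + $108.59 = $5,485.23.
Total interest = total paid − principal = $5,485.23 − $3,980.00 = $1,505.23.

$1,505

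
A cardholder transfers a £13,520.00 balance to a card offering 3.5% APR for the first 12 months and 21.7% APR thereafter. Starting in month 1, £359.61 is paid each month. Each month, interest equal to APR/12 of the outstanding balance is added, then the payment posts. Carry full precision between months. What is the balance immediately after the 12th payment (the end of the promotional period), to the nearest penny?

£9,615.64

Promo months 1–12 at r₀ = 3.5%/12 = 0.00291667; months 13+ at r₁ = 21.7%/12 = 0.0180833.
After month 12: iterate B ← B·(1+r₀) − £359.61 for 12 months → £9,615.64.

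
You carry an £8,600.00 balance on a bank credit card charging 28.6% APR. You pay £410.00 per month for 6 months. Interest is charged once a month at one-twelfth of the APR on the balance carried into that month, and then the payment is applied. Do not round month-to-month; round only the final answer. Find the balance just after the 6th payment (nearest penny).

£7,294.13

Monthly rate r = 28.6%/12 = 2.38333% = 0.0238333.
Each month: B ← B·(1+r) − £410.00.
Month 1: interest £204.97; balance after payment £8,394.97.
Month 2: interest £200.08; balance after payment £8,185.05.
Month 3: interest £195.08; balance after payment £7,970.12.
Month 4: interest £189.95; balance after payment £7,750.08.
Month 5: interest £184.71; balance after payment £7,524.79.
Month 6: interest £179.34; balance after payment £7,294.13.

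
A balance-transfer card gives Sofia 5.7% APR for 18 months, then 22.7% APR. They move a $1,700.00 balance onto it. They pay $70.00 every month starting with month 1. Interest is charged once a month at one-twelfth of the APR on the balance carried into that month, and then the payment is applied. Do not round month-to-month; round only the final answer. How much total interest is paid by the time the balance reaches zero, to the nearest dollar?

Promo months 1–18 at r₀ = 5.7%/12 = 0.00475; months 19+ at r₁ = 22.7%/12 = 0.0189167.
After month 18: iterate B ← B·(1+r₀) − $70.00 for 18 months → $539.19.
Then at r₁ with $70.00/mo: n₂ = −ln(1 − r₁·B/P)/ln(1+r₁) ≈ 8.40 → 9 more payments.
Total paid = 26·$70.00 + $28.41 = $1,848.41; interest = $1,848.41 − $1,700.00 = $148.41.

$148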